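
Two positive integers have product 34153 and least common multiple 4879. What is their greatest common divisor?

7

gcd·lcm = product, so gcd = 34153/4879 = 7.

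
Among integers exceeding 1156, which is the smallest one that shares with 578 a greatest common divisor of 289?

578 = 289·2. Any x with gcd(x, 578) = 289 is a multiple of 289, say 289s, with s coprime to 2.
Need s > 1156/289, so s ≥ 5. First s ≥ 5 with gcd(s, 2) = 1 is s = 5. Thus x = 289·5 = 1445.

1445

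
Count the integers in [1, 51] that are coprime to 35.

35

35 = 5·7. Inclusion–exclusion on these primes:
51 − ⌊51/5⌋ − ⌊51/7⌋ + ⌊51/35⌋ = 35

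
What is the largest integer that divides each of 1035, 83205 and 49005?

45

gcd(1035, 83205): 83205 = 80·1035 + 405; 1035 = 2·405 + 225; 405 = 1·225 + 180; 225 = 1·180 + 45; 180 = 4·45 + 0 → 45
gcd(45, 49005): 49005 = 1089·45 + 0 → 45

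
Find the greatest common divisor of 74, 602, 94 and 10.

2

gcd(74, 602): 602 = 8·74 + 10; 74 = 7·10 + 4; 10 = 2·4 + 2; 4 = 2·2 + 0 → 2
gcd(2, 94): 94 = 47·2 + 0 → 2
gcd(2, 10): 10 = 5·2 + 0 → 2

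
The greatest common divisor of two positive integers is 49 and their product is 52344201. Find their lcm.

For any two positive integers, gcd × lcm equals their product. Hence lcm = 52344201 / 49 = 1068249.

1068249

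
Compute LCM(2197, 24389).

53582633

2197 = 13³; 24389 = 29³
max exponents: 13³ · 29³ = 53582633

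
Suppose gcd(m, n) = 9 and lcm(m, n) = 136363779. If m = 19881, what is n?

Using mn = gcd(m,n)·lcm(m,n) = 9·136363779 = 1227274011, we get n = 1227274011/19881 = 61731.

61731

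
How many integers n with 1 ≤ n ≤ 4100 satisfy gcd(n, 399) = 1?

2220

Prime factors of 399: 3, 7, 19. Count integers ≤ 4100 divisible by none of them.
By inclusion–exclusion: 4100 − ⌊4100/3⌋ − ⌊4100/7⌋ − ⌊4100/19⌋ + ⌊4100/21⌋ + ⌊4100/57⌋ + ⌊4100/133⌋ − ⌊4100/399⌋ = 2220.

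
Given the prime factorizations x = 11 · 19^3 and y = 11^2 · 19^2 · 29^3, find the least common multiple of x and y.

20241382271

max exponent per prime: 11^2 · 19^3 · 29^3 = 20241382271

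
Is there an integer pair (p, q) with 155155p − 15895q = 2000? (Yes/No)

By Bézout, 155155p − 15895q = 2000 has integer solutions iff gcd(155155, 15895) | 2000.
Euclid: 155155 = 9·15895 + 12100; 15895 = 1·12100 + 3795; 12100 = 3·3795 + 715; 3795 = 5·715 + 220; 715 = 3·220 + 55; 220 = 4·55 + 0. gcd = 55; 2000 mod 55 = 20. No.

No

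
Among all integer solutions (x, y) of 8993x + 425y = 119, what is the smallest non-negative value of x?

8

Reduce mod 425: 8993x ≡ 119 (mod 425). With g = gcd(8993, 425) = 17 dividing 119, divide through: 529x ≡ 7 (mod 25).
Since gcd(529, 25) = 1, x ≡ 7·(529)⁻¹ ≡ 8 (mod 25). Smallest non-negative: 8.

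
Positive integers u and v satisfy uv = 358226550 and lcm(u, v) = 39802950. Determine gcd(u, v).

gcd·lcm = product, so gcd = 358226550/39802950 = 9.

9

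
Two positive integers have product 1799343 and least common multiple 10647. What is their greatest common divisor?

From gcd × lcm = mn: gcd = 1799343 / 10647 = 169.

169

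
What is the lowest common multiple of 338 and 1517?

512746

gcd first: 1517 = 4·338 + 165; 338 = 2·165 + 8; 165 = 20·8 + 5; 8 = 1·5 + 3; 5 = 1·3 + 2; 3 = 1·2 + 1; 2 = 2·1 + 0 → gcd = 1
lcm = 338·1517/gcd = 512746/1 = 512746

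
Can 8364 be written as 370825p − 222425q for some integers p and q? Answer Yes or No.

No

gcd(370825, 222425): 370825 = 1·222425 + 148400; 222425 = 1·148400 + 74025; 148400 = 2·74025 + 350; 74025 = 211·350 + 175; 350 = 2·175 + 0 → 175
175 does not divide 8364, so a solution does not exist.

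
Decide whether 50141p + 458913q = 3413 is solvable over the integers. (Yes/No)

No

By Bézout, 50141p + 458913q = 3413 has integer solutions iff gcd(50141, 458913) | 3413.
Euclid: 458913 = 9·50141 + 7644; 50141 = 6·7644 + 4277; 7644 = 1·4277 + 3367; 4277 = 1·3367 + 910; 3367 = 3·910 + 637; 910 = 1·637 + 273; 637 = 2·273 + 91; 273 = 3·91 + 0. gcd = 91; 3413 mod 91 = 46. No.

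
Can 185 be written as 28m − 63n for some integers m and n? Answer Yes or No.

No

gcd(28, 63): 63 = 2·28 + 7; 28 = 4·7 + 0 → 7
7 does not divide 185, so a solution does not exist.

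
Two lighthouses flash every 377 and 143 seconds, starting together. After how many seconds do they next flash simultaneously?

377 = 13 · 29; 143 = 11 · 13
max exponents: 11 · 13 · 29 = 4147

4147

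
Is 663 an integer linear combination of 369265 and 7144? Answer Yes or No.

gcd(369265, 7144): 369265 = 51·7144 + 4921; 7144 = 1·4921 + 2223; 4921 = 2·2223 + 475; 2223 = 4·475 + 323; 475 = 1·323 + 152; 323 = 2·152 + 19; 152 = 8·19 + 0 → 19
19 does not divide 663, so a solution does not exist.

No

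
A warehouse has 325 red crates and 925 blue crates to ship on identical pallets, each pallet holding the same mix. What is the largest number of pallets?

25

Euclid: 925 = 2·325 + 275; 325 = 1·275 + 50; 275 = 5·50 + 25; 50 = 2·25 + 0. Last nonzero remainder: 25.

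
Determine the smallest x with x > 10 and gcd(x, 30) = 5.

gcd(x, 30) = 5 forces 5 | x; write x = 5s. Then gcd(5s, 5·6) = 5·gcd(s, 6), so need gcd(s, 6) = 1.
5s > 10 gives s ≥ 3. The least s ≥ 3 coprime to 6 is 5, so x = 5·5 = 25.

25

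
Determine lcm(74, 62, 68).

lcm(74, 62) = 74·62/gcd = 4588/2 = 2294
lcm(2294, 68) = 2294·68/gcd = 155992/2 = 77996

77996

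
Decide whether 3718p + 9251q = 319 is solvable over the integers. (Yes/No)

Yes

By Bézout, 3718p + 9251q = 319 has integer solutions iff gcd(3718, 9251) | 319.
Euclid: 9251 = 2·3718 + 1815; 3718 = 2·1815 + 88; 1815 = 20·88 + 55; 88 = 1·55 + 33; 55 = 1·33 + 22; 33 = 1·22 + 11; 22 = 2·11 + 0. gcd = 11; 319 mod 11 = 0. Yes.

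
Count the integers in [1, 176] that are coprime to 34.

Prime factors of 34: 2, 17. Count integers ≤ 176 divisible by none of them.
By inclusion–exclusion: 176 − ⌊176/2⌋ − ⌊176/17⌋ + ⌊176/34⌋ = 83.

83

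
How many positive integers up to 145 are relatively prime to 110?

Prime factors of 110: 2, 5, 11. Count integers ≤ 145 divisible by none of them.
By inclusion–exclusion: 145 − ⌊145/2⌋ − ⌊145/5⌋ − ⌊145/11⌋ + ⌊145/10⌋ + ⌊145/22⌋ + ⌊145/55⌋ − ⌊145/110⌋ = 52.

52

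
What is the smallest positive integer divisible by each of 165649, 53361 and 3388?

292204836

lcm(165649, 53361) = 165649·53361/gcd = 8839196289/121 = 73051209
lcm(73051209, 3388) = 73051209·3388/gcd = 247497496092/847 = 292204836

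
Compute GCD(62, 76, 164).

2

gcd(62, 76): 76 = 1·62 + 14; 62 = 4·14 + 6; 14 = 2·6 + 2; 6 = 3·2 + 0 → 2
gcd(2, 164): 164 = 82·2 + 0 → 2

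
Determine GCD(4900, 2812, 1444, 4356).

gcd(4900, 2812): 4900 = 1·2812 + 2088; 2812 = 1·2088 + 724; 2088 = 2·724 + 640; 724 = 1·640 + 84; 640 = 7·84 + 52; 84 = 1·52 + 32; 52 = 1·32 + 20; 32 = 1·20 + 12; 20 = 1·12 + 8; 12 = 1·8 + 4; 8 = 2·4 + 0 → 4
gcd(4, 1444): 1444 = 361·4 + 0 → 4
gcd(4, 4356): 4356 = 1089·4 + 0 → 4

4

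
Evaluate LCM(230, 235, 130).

lcm(230, 235) = 230·235/gcd = 54050/5 = 10810
lcm(10810, 130) = 10810·130/gcd = 1405300/10 = 140530

140530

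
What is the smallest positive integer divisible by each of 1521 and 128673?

21745737

gcd first: 128673 = 84·1521 + 909; 1521 = 1·909 + 612; 909 = 1·612 + 297; 612 = 2·297 + 18; 297 = 16·18 + 9; 18 = 2·9 + 0 → gcd = 9
lcm = 1521·128673/gcd = 195711633/9 = 21745737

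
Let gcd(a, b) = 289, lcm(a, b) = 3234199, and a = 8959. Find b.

104329

Using ab = gcd(a,b)·lcm(a,b) = 289·3234199 = 934683511, we get b = 934683511/8959 = 104329.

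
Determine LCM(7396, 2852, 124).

5273348

lcm(7396, 2852) = 7396·2852/gcd = 21093392/4 = 5273348
lcm(5273348, 124) = 5273348·124/gcd = 653895152/124 = 5273348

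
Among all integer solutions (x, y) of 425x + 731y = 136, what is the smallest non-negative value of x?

33

Reduce mod 731: 425x ≡ 136 (mod 731). With g = gcd(425, 731) = 17 dividing 136, divide through: 25x ≡ 8 (mod 43).
Since gcd(25, 43) = 1, x ≡ 8·(25)⁻¹ ≡ 33 (mod 43). Smallest non-negative: 33.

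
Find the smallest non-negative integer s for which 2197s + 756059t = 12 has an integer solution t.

gcd(2197, 756059) = 1 (Euclid: 756059 = 344·2197 + 291; 2197 = 7·291 + 160; 291 = 1·160 + 131; 160 = 1·131 + 29; 131 = 4·29 + 15; 29 = 1·15 + 14; 15 = 1·14 + 1; 14 = 14·1 + 0), and 1 | 12.
Extended Euclid: 2197·(-51964) + 756059·(151) = 1. Scale by 12: s₀ = -623568.
General solution s = s₀ + 756059k; reducing mod 756059 gives s = 132491 (and t = -385).

132491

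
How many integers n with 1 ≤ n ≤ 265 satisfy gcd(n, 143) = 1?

143 = 11·13. Inclusion–exclusion on these primes:
265 − ⌊265/11⌋ − ⌊265/13⌋ + ⌊265/143⌋ = 222

222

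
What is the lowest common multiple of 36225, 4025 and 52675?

36225 = 3² · 5² · 7 · 23; 4025 = 5² · 7 · 23; 52675 = 5² · 7² · 43
lcm takes max exponent of each prime: 3² · 5² · 7² · 23 · 43 = 10903725

10903725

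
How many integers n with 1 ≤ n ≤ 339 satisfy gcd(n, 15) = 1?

181

15 = 3·5. Inclusion–exclusion on these primes:
339 − ⌊339/3⌋ − ⌊339/5⌋ + ⌊339/15⌋ = 181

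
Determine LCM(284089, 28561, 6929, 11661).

lcm(284089, 28561) = 284089·28561/gcd = 8113865929/169 = 48011041
lcm(48011041, 6929) = 48011041·6929/gcd = 332668503089/6929 = 48011041
lcm(48011041, 11661) = 48011041·11661/gcd = 559856749101/169 = 3312761829

3312761829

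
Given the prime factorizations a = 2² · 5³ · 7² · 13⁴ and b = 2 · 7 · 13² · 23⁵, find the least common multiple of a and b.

max exponent per prime: 2² · 5³ · 7² · 13⁴ · 23⁵ = 4503795614363500

4503795614363500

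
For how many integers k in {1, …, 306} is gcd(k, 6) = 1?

Prime factors of 6: 2, 3. Count integers ≤ 306 divisible by none of them.
By inclusion–exclusion: 306 − ⌊306/2⌋ − ⌊306/3⌋ + ⌊306/6⌋ = 102.

102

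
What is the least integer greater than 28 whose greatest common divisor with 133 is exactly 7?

35

133 = 7·19. Any t with gcd(t, 133) = 7 is a multiple of 7, say 7s, with s coprime to 19.
Need s > 28/7, so s ≥ 5. First s ≥ 5 with gcd(s, 19) = 1 is s = 5. Thus t = 7·5 = 35.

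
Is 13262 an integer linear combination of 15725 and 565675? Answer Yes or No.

gcd(15725, 565675): 565675 = 35·15725 + 15300; 15725 = 1·15300 + 425; 15300 = 36·425 + 0 → 425
425 does not divide 13262, so a solution does not exist.

No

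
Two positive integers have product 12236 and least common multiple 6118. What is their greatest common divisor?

gcd·lcm = product, so gcd = 12236/6118 = 2.

2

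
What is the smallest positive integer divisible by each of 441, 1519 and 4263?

396459

441 = 3² · 7²; 1519 = 7² · 31; 4263 = 3 · 7² · 29
lcm takes max exponent of each prime: 3² · 7² · 29 · 31 = 396459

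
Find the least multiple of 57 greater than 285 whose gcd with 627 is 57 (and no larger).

342

Multiples of 57 above 285: 57·6, 57·7, … . Need the cofactor coprime to 627/57 = 11.
Checking s = 6, 7, … the first with gcd(s, 11) = 1 is s = 6, giving 342.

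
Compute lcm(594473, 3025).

14861825

594473 = 11² · 17³; 3025 = 5² · 11²
max exponents: 5² · 11² · 17³ = 14861825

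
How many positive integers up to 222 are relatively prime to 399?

120

Prime factors of 399: 3, 7, 19. Count integers ≤ 222 divisible by none of them.
By inclusion–exclusion: 222 − ⌊222/3⌋ − ⌊222/7⌋ − ⌊222/19⌋ + ⌊222/21⌋ + ⌊222/57⌋ + ⌊222/133⌋ − ⌊222/399⌋ = 120.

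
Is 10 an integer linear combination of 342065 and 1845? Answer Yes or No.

Yes

By Bézout, 342065p + 1845q = 10 has integer solutions iff gcd(342065, 1845) | 10.
Euclid: 342065 = 185·1845 + 740; 1845 = 2·740 + 365; 740 = 2·365 + 10; 365 = 36·10 + 5; 10 = 2·5 + 0. gcd = 5; 10 mod 5 = 0. Yes.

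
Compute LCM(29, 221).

gcd first: 221 = 7·29 + 18; 29 = 1·18 + 11; 18 = 1·11 + 7; 11 = 1·7 + 4; 7 = 1·4 + 3; 4 = 1·3 + 1; 3 = 3·1 + 0 → gcd = 1
lcm = 29·221/gcd = 6409/1 = 6409

6409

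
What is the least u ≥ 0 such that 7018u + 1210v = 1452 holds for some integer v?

gcd(7018, 1210) = 242 (Euclid: 7018 = 5·1210 + 968; 1210 = 1·968 + 242; 968 = 4·242 + 0), and 242 | 1452.
Extended Euclid: 7018·(-1) + 1210·(6) = 242. Scale by 6: u₀ = -6.
General solution u = u₀ + 5t; reducing mod 5 gives u = 4 (and v = -22).

4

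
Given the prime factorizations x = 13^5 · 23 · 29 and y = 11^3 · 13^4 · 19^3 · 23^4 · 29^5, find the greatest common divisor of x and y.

min exponent per shared prime: 13^4 · 23 · 29 = 19050187

19050187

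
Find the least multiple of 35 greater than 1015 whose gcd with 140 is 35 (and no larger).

140 = 35·4. Any x with gcd(x, 140) = 35 is a multiple of 35, say 35s, with s coprime to 4.
Need s > 1015/35, so s ≥ 30. First s ≥ 30 with gcd(s, 4) = 1 is s = 31. Thus x = 35·31 = 1085.

1085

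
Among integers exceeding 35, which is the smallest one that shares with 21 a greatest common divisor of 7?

49

gcd(x, 21) = 7 forces 7 | x; write x = 7s. Then gcd(7s, 7·3) = 7·gcd(s, 3), so need gcd(s, 3) = 1.
7s > 35 gives s ≥ 6. The least s ≥ 6 coprime to 3 is 7, so x = 7·7 = 49.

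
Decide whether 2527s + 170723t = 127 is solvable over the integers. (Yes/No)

By Bézout, 2527s + 170723t = 127 has integer solutions iff gcd(2527, 170723) | 127.
Euclid: 170723 = 67·2527 + 1414; 2527 = 1·1414 + 1113; 1414 = 1·1113 + 301; 1113 = 3·301 + 210; 301 = 1·210 + 91; 210 = 2·91 + 28; 91 = 3·28 + 7; 28 = 4·7 + 0. gcd = 7; 127 mod 7 = 1. No.

No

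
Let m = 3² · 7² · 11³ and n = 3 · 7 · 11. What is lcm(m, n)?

max exponent per prime: 3² · 7² · 11³ = 586971

586971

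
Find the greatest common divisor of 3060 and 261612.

36

Euclid: 261612 = 85·3060 + 1512; 3060 = 2·1512 + 36; 1512 = 42·36 + 0. Last nonzero remainder: 36.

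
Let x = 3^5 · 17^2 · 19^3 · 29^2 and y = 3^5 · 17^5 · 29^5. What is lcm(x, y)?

max exponent per prime: 3^5 · 17^5 · 19^3 · 29^5 = 48540212453348493741

48540212453348493741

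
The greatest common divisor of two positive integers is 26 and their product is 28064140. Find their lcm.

Since gcd(u,v)·lcm(u,v) = uv, lcm = 28064140/26 = 1079390.

1079390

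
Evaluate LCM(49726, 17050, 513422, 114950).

lcm(49726, 17050) = 49726·17050/gcd = 847828300/2 = 423914150
lcm(423914150, 513422) = 423914150·513422/gcd = 217646850721300/62 = 3510433076150
lcm(3510433076150, 114950) = 3510433076150·114950/gcd = 403524282103442500/550 = 733680512915350

733680512915350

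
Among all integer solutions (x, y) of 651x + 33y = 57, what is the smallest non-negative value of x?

1

gcd(651, 33) = 3 (Euclid: 651 = 19·33 + 24; 33 = 1·24 + 9; 24 = 2·9 + 6; 9 = 1·6 + 3; 6 = 2·3 + 0), and 3 | 57.
Extended Euclid: 651·(-4) + 33·(79) = 3. Scale by 19: x₀ = -76.
General solution x = x₀ + 11t; reducing mod 11 gives x = 1 (and y = -18).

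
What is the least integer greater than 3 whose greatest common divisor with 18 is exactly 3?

15

Multiples of 3 above 3: 3·2, 3·3, … . Need the cofactor coprime to 18/3 = 6.
Checking s = 2, 3, … the first with gcd(s, 6) = 1 is s = 5, giving 15.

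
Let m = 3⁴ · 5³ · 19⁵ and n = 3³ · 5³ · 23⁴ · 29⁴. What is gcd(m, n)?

min exponent per shared prime: 3³ · 5³ = 3375

3375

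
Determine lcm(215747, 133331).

gcd first: 215747 = 1·133331 + 82416; 133331 = 1·82416 + 50915; 82416 = 1·50915 + 31501; 50915 = 1·31501 + 19414; 31501 = 1·19414 + 12087; 19414 = 1·12087 + 7327; 12087 = 1·7327 + 4760; 7327 = 1·4760 + 2567; 4760 = 1·2567 + 2193; 2567 = 1·2193 + 374; 2193 = 5·374 + 323; 374 = 1·323 + 51; 323 = 6·51 + 17; 51 = 3·17 + 0 → gcd = 17
lcm = 215747·133331/gcd = 28765763257/17 = 1692103721

1692103721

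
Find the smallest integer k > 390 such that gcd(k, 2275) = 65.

520

Multiples of 65 above 390: 65·7, 65·8, … . Need the cofactor coprime to 2275/65 = 35.
Checking s = 7, 8, … the first with gcd(s, 35) = 1 is s = 8, giving 520.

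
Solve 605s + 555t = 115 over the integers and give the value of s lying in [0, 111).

80

gcd(605, 555) = 5 (Euclid: 605 = 1·555 + 50; 555 = 11·50 + 5; 50 = 10·5 + 0), and 5 | 115.
Extended Euclid: 605·(-11) + 555·(12) = 5. Scale by 23: s₀ = -253.
General solution s = s₀ + 111k; reducing mod 111 gives s = 80 (and t = -87).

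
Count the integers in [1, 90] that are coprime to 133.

Prime factors of 133: 7, 19. Count integers ≤ 90 divisible by none of them.
By inclusion–exclusion: 90 − ⌊90/7⌋ − ⌊90/19⌋ + ⌊90/133⌋ = 74.

74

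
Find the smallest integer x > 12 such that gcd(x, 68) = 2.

68 = 2·34. Any x with gcd(x, 68) = 2 is a multiple of 2, say 2s, with s coprime to 34.
Need s > 12/2, so s ≥ 7. First s ≥ 7 with gcd(s, 34) = 1 is s = 7. Thus x = 2·7 = 14.

14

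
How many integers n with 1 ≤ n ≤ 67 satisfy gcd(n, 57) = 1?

Prime factors of 57: 3, 19. Count integers ≤ 67 divisible by none of them.
By inclusion–exclusion: 67 − ⌊67/3⌋ − ⌊67/19⌋ + ⌊67/57⌋ = 43.

43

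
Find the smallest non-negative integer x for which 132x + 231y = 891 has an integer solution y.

gcd(132, 231) = 33 (Euclid: 231 = 1·132 + 99; 132 = 1·99 + 33; 99 = 3·33 + 0), and 33 | 891.
Extended Euclid: 132·(2) + 231·(-1) = 33. Scale by 27: x₀ = 54.
General solution x = x₀ + 7t; reducing mod 7 gives x = 5 (and y = 1).

5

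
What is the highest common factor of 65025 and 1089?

65025 = 3² · 5² · 17²
1089 = 3² · 11²
Common: 3² = 9

9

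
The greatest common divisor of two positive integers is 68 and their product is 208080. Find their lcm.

3060

For any two positive integers, gcd × lcm equals their product. Hence lcm = 208080 / 68 = 3060.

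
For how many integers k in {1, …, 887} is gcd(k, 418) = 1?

383

418 = 2·11·19. Inclusion–exclusion on these primes:
887 − ⌊887/2⌋ − ⌊887/11⌋ − ⌊887/19⌋ + ⌊887/22⌋ + ⌊887/38⌋ + ⌊887/209⌋ − ⌊887/418⌋ = 383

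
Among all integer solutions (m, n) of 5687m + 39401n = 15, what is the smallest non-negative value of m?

31579

Reduce mod 39401: 5687m ≡ 15 (mod 39401). With g = gcd(5687, 39401) = 1 dividing 15, divide through: 5687m ≡ 15 (mod 39401).
Since gcd(5687, 39401) = 1, m ≡ 15·(5687)⁻¹ ≡ 31579 (mod 39401). Smallest non-negative: 31579.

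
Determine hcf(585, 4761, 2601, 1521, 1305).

9

gcd(585, 4761): 4761 = 8·585 + 81; 585 = 7·81 + 18; 81 = 4·18 + 9; 18 = 2·9 + 0 → 9
gcd(9, 2601): 2601 = 289·9 + 0 → 9
gcd(9, 1521): 1521 = 169·9 + 0 → 9
gcd(9, 1305): 1305 = 145·9 + 0 → 9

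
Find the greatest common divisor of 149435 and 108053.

149435 = 5 · 11² · 13 · 19
108053 = 11² · 19 · 47
Common: 11² · 19 = 2299

2299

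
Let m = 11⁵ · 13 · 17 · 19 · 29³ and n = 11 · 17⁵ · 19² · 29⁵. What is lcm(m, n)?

max exponent per prime: 11⁵ · 13 · 17⁵ · 19² · 29⁵ = 22011446139422778308699

22011446139422778308699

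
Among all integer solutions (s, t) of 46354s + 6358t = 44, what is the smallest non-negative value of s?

117

Euclid: 46354 = 7·6358 + 1848; 6358 = 3·1848 + 814; 1848 = 2·814 + 220; 814 = 3·220 + 154; 220 = 1·154 + 66; 154 = 2·66 + 22; 66 = 3·22 + 0 → gcd = 22; 44 = 22·2.
Back-substitution yields 46354·(-86) + 6358·(627) = 22, so one solution is s = -86·2 = -172, t = 627·2 = 1254.
Solutions in s differ by 6358/22 = 289; the one in [0, 289) is -172 mod 289 = 117.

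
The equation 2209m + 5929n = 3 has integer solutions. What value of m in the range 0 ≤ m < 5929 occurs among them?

5207

Euclid: 5929 = 2·2209 + 1511; 2209 = 1·1511 + 698; 1511 = 2·698 + 115; 698 = 6·115 + 8; 115 = 14·8 + 3; 8 = 2·3 + 2; 3 = 1·2 + 1; 2 = 2·1 + 0 → gcd = 1; 3 = 1·3.
Back-substitution yields 2209·(-2217) + 5929·(826) = 1, so one solution is m = -2217·3 = -6651, n = 826·3 = 2478.
Solutions in m differ by 5929/1 = 5929; the one in [0, 5929) is -6651 mod 5929 = 5207.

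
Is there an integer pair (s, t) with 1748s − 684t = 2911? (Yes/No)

By Bézout, 1748s − 684t = 2911 has integer solutions iff gcd(1748, 684) | 2911.
Euclid: 1748 = 2·684 + 380; 684 = 1·380 + 304; 380 = 1·304 + 76; 304 = 4·76 + 0. gcd = 76; 2911 mod 76 = 23. No.

No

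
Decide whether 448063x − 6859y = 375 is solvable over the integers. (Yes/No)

Yes

By Bézout, 448063x − 6859y = 375 has integer solutions iff gcd(448063, 6859) | 375.
Euclid: 448063 = 65·6859 + 2228; 6859 = 3·2228 + 175; 2228 = 12·175 + 128; 175 = 1·128 + 47; 128 = 2·47 + 34; 47 = 1·34 + 13; 34 = 2·13 + 8; 13 = 1·8 + 5; 8 = 1·5 + 3; 5 = 1·3 + 2; 3 = 1·2 + 1; 2 = 2·1 + 0. gcd = 1; 375 mod 1 = 0. Yes.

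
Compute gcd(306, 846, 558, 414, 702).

18

306 = 2 · 3² · 17; 846 = 2 · 3² · 47; 558 = 2 · 3² · 31; 414 = 2 · 3² · 23; 702 = 2 · 3³ · 13
gcd takes min exponent of each prime: 2 · 3² = 18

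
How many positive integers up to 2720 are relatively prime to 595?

595 = 5·7·17. Inclusion–exclusion on these primes:
2720 − ⌊2720/5⌋ − ⌊2720/7⌋ − ⌊2720/17⌋ + ⌊2720/35⌋ + ⌊2720/85⌋ + ⌊2720/119⌋ − ⌊2720/595⌋ = 1755

1755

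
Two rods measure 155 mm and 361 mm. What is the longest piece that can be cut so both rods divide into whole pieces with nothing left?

1

155 = 5 · 31
361 = 19²
Common: 1 = 1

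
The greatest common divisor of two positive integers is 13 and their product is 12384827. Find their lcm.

For any two positive integers, gcd × lcm equals their product. Hence lcm = 12384827 / 13 = 952679.

952679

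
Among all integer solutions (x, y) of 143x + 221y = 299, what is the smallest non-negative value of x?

16

Euclid: 221 = 1·143 + 78; 143 = 1·78 + 65; 78 = 1·65 + 13; 65 = 5·13 + 0 → gcd = 13; 299 = 13·23.
Back-substitution yields 143·(-3) + 221·(2) = 13, so one solution is x = -3·23 = -69, y = 2·23 = 46.
Solutions in x differ by 221/13 = 17; the one in [0, 17) is -69 mod 17 = 16.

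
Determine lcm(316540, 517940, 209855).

lcm(316540, 517940) = 316540·517940/gcd = 163948727600/380 = 431444020
lcm(431444020, 209855) = 431444020·209855/gcd = 90540684817100/4465 = 20277868940

20277868940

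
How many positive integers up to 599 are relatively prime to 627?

Prime factors of 627: 3, 11, 19. Count integers ≤ 599 divisible by none of them.
By inclusion–exclusion: 599 − ⌊599/3⌋ − ⌊599/11⌋ − ⌊599/19⌋ + ⌊599/33⌋ + ⌊599/57⌋ + ⌊599/209⌋ − ⌊599/627⌋ = 345.

345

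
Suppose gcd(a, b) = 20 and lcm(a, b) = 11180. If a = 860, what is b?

a·b = gcd·lcm = 20·11180 = 223600, so b = 223600/860 = 260.

260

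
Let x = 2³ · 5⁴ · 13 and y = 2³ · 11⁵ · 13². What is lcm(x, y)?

max exponent per prime: 2³ · 5⁴ · 11⁵ · 13² = 136088095000

136088095000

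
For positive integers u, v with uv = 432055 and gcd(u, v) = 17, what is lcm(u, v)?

25415

Since gcd(u,v)·lcm(u,v) = uv, lcm = 432055/17 = 25415.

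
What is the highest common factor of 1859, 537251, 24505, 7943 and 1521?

gcd(1859, 537251): 537251 = 289·1859 + 0 → 1859
gcd(1859, 24505): 24505 = 13·1859 + 338; 1859 = 5·338 + 169; 338 = 2·169 + 0 → 169
gcd(169, 7943): 7943 = 47·169 + 0 → 169
gcd(169, 1521): 1521 = 9·169 + 0 → 169

169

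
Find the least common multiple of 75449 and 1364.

75449 = 11 · 19³; 1364 = 2² · 11 · 31
max exponents: 2² · 11 · 19³ · 31 = 9355676

9355676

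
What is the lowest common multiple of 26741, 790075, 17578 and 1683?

lcm(26741, 790075) = 26741·790075/gcd = 21127395575/2431 = 8690825
lcm(8690825, 17578) = 8690825·17578/gcd = 152767321850/187 = 816937550
lcm(816937550, 1683) = 816937550·1683/gcd = 1374905896650/187 = 7352437950

7352437950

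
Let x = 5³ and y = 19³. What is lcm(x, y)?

857375

max exponent per prime: 5³ · 19³ = 857375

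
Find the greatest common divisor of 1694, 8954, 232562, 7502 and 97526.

gcd(1694, 8954): 8954 = 5·1694 + 484; 1694 = 3·484 + 242; 484 = 2·242 + 0 → 242
gcd(242, 232562): 232562 = 961·242 + 0 → 242
gcd(242, 7502): 7502 = 31·242 + 0 → 242
gcd(242, 97526): 97526 = 403·242 + 0 → 242

242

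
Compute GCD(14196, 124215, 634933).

169

gcd(14196, 124215): 124215 = 8·14196 + 10647; 14196 = 1·10647 + 3549; 10647 = 3·3549 + 0 → 3549
gcd(3549, 634933): 634933 = 178·3549 + 3211; 3549 = 1·3211 + 338; 3211 = 9·338 + 169; 338 = 2·169 + 0 → 169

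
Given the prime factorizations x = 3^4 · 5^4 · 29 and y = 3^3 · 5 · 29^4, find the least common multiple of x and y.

35806100625

max exponent per prime: 3^4 · 5^4 · 29^4 = 35806100625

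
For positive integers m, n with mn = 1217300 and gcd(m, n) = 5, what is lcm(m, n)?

gcd·lcm = product, so lcm = 1217300/5 = 243460.

243460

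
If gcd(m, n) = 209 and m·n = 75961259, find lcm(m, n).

Since gcd(m,n)·lcm(m,n) = mn, lcm = 75961259/209 = 363451.

363451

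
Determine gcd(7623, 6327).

9

Euclid: 7623 = 1·6327 + 1296; 6327 = 4·1296 + 1143; 1296 = 1·1143 + 153; 1143 = 7·153 + 72; 153 = 2·72 + 9; 72 = 8·9 + 0. Last nonzero remainder: 9.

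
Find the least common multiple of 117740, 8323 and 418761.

288785960820

117740 = 2² · 5 · 7 · 29²; 8323 = 7 · 29 · 41; 418761 = 3² · 7 · 17² · 23
lcm takes max exponent of each prime: 2² · 3² · 5 · 7 · 17² · 23 · 29² · 41 = 288785960820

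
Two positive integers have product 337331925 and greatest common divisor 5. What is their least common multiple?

For any two positive integers, gcd × lcm equals their product. Hence lcm = 337331925 / 5 = 67466385.

67466385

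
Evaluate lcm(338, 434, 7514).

lcm(338, 434) = 338·434/gcd = 146692/2 = 73346
lcm(73346, 7514) = 73346·7514/gcd = 551121844/26 = 21196994

21196994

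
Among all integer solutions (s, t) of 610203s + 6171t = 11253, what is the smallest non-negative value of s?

10

Euclid: 610203 = 98·6171 + 5445; 6171 = 1·5445 + 726; 5445 = 7·726 + 363; 726 = 2·363 + 0 → gcd = 363; 11253 = 363·31.
Back-substitution yields 610203·(8) + 6171·(-791) = 363, so one solution is s = 8·31 = 248, t = -791·31 = -24521.
Solutions in s differ by 6171/363 = 17; the one in [0, 17) is 248 mod 17 = 10.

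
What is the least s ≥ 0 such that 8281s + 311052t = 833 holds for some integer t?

3869

Euclid: 311052 = 37·8281 + 4655; 8281 = 1·4655 + 3626; 4655 = 1·3626 + 1029; 3626 = 3·1029 + 539; 1029 = 1·539 + 490; 539 = 1·490 + 49; 490 = 10·49 + 0 → gcd = 49; 833 = 49·17.
Back-substitution yields 8281·(601) + 311052·(-16) = 49, so one solution is s = 601·17 = 10217, t = -16·17 = -272.
Solutions in s differ by 311052/49 = 6348; the one in [0, 6348) is 10217 mod 6348 = 3869.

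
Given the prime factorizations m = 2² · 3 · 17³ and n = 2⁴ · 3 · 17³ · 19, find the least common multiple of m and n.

max exponent per prime: 2⁴ · 3 · 17³ · 19 = 4480656

4480656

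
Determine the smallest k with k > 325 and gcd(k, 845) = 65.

gcd(k, 845) = 65 forces 65 | k; write k = 65s. Then gcd(65s, 65·13) = 65·gcd(s, 13), so need gcd(s, 13) = 1.
65s > 325 gives s ≥ 6. The least s ≥ 6 coprime to 13 is 6, so k = 65·6 = 390.

390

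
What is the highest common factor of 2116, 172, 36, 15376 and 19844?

4

gcd(2116, 172): 2116 = 12·172 + 52; 172 = 3·52 + 16; 52 = 3·16 + 4; 16 = 4·4 + 0 → 4
gcd(4, 36): 36 = 9·4 + 0 → 4
gcd(4, 15376): 15376 = 3844·4 + 0 → 4
gcd(4, 19844): 19844 = 4961·4 + 0 → 4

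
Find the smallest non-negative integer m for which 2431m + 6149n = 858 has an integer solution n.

Reduce mod 6149: 2431m ≡ 858 (mod 6149). With g = gcd(2431, 6149) = 143 dividing 858, divide through: 17m ≡ 6 (mod 43).
Since gcd(17, 43) = 1, m ≡ 6·(17)⁻¹ ≡ 13 (mod 43). Smallest non-negative: 13.

13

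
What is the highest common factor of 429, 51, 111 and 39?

gcd(429, 51): 429 = 8·51 + 21; 51 = 2·21 + 9; 21 = 2·9 + 3; 9 = 3·3 + 0 → 3
gcd(3, 111): 111 = 37·3 + 0 → 3
gcd(3, 39): 39 = 13·3 + 0 → 3

3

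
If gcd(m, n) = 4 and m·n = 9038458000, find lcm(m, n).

2259614500

gcd·lcm = product, so lcm = 9038458000/4 = 2259614500.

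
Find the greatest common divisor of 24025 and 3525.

Euclid: 24025 = 6·3525 + 2875; 3525 = 1·2875 + 650; 2875 = 4·650 + 275; 650 = 2·275 + 100; 275 = 2·100 + 75; 100 = 1·75 + 25; 75 = 3·25 + 0. Last nonzero remainder: 25.

25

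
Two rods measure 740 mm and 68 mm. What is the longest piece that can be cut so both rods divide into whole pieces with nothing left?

Euclid: 740 = 10·68 + 60; 68 = 1·60 + 8; 60 = 7·8 + 4; 8 = 2·4 + 0. Last nonzero remainder: 4.

4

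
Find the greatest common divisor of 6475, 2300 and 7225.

25

gcd(6475, 2300): 6475 = 2·2300 + 1875; 2300 = 1·1875 + 425; 1875 = 4·425 + 175; 425 = 2·175 + 75; 175 = 2·75 + 25; 75 = 3·25 + 0 → 25
gcd(25, 7225): 7225 = 289·25 + 0 → 25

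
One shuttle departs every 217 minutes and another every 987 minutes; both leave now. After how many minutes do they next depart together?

217 = 7 · 31; 987 = 3 · 7 · 47
max exponents: 3 · 7 · 31 · 47 = 30597

30597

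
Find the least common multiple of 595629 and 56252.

gcd first: 595629 = 10·56252 + 33109; 56252 = 1·33109 + 23143; 33109 = 1·23143 + 9966; 23143 = 2·9966 + 3211; 9966 = 3·3211 + 333; 3211 = 9·333 + 214; 333 = 1·214 + 119; 214 = 1·119 + 95; 119 = 1·95 + 24; 95 = 3·24 + 23; 24 = 1·23 + 1; 23 = 23·1 + 0 → gcd = 1
lcm = 595629·56252/gcd = 33505322508/1 = 33505322508

33505322508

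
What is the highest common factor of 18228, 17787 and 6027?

gcd(18228, 17787): 18228 = 1·17787 + 441; 17787 = 40·441 + 147; 441 = 3·147 + 0 → 147
gcd(147, 6027): 6027 = 41·147 + 0 → 147

147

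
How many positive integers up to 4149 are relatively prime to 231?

Prime factors of 231: 3, 7, 11. Count integers ≤ 4149 divisible by none of them.
By inclusion–exclusion: 4149 − ⌊4149/3⌋ − ⌊4149/7⌋ − ⌊4149/11⌋ + ⌊4149/21⌋ + ⌊4149/33⌋ + ⌊4149/77⌋ − ⌊4149/231⌋ = 2155.

2155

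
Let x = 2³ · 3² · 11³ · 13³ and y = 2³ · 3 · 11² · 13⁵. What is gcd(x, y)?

min exponent per shared prime: 2³ · 3 · 11² · 13³ = 6380088

6380088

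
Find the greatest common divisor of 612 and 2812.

4

Euclid: 2812 = 4·612 + 364; 612 = 1·364 + 248; 364 = 1·248 + 116; 248 = 2·116 + 16; 116 = 7·16 + 4; 16 = 4·4 + 0. Last nonzero remainder: 4.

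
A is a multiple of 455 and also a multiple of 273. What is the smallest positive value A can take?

1365

455 = 5 · 7 · 13; 273 = 3 · 7 · 13
max exponents: 3 · 5 · 7 · 13 = 1365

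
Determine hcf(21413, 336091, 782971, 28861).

931

21413 = 7² · 19 · 23; 336091 = 7² · 19³; 782971 = 7² · 19 · 29²; 28861 = 7² · 19 · 31
gcd takes min exponent of each prime: 7² · 19 = 931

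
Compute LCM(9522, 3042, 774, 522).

2006694846

9522 = 2 · 3² · 23²; 3042 = 2 · 3² · 13²; 774 = 2 · 3² · 43; 522 = 2 · 3² · 29
lcm takes max exponent of each prime: 2 · 3² · 13² · 23² · 29 · 43 = 2006694846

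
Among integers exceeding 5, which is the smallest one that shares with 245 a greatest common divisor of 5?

245 = 5·49. Any t with gcd(t, 245) = 5 is a multiple of 5, say 5s, with s coprime to 49.
Need s > 5/5, so s ≥ 2. First s ≥ 2 with gcd(s, 49) = 1 is s = 2. Thus t = 5·2 = 10.

10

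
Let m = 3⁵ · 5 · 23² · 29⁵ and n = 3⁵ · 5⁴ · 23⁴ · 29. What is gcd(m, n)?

18639315

min exponent per shared prime: 3⁵ · 5 · 23² · 29 = 18639315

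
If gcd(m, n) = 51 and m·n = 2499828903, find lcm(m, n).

gcd·lcm = product, so lcm = 2499828903/51 = 49016253.

49016253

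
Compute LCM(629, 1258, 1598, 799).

59126

629 = 17 · 37; 1258 = 2 · 17 · 37; 1598 = 2 · 17 · 47; 799 = 17 · 47
lcm takes max exponent of each prime: 2 · 17 · 37 · 47 = 59126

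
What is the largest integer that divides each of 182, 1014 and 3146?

182 = 2 · 7 · 13; 1014 = 2 · 3 · 13²; 3146 = 2 · 11² · 13
gcd takes min exponent of each prime: 2 · 13 = 26

26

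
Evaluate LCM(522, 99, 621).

lcm(522, 99) = 522·99/gcd = 51678/9 = 5742
lcm(5742, 621) = 5742·621/gcd = 3565782/9 = 396198

396198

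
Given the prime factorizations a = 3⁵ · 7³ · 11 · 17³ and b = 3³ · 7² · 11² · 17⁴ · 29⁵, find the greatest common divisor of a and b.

min exponent per shared prime: 3³ · 7² · 11 · 17³ = 71498889

71498889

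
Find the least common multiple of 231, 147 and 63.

lcm(231, 147) = 231·147/gcd = 33957/21 = 1617
lcm(1617, 63) = 1617·63/gcd = 101871/21 = 4851

4851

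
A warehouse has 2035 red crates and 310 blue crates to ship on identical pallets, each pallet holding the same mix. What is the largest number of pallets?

2035 = 5 · 11 · 37
310 = 2 · 5 · 31
Common: 5 = 5

5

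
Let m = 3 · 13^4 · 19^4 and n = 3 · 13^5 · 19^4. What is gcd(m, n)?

min exponent per shared prime: 3 · 13^4 · 19^4 = 11166294243

11166294243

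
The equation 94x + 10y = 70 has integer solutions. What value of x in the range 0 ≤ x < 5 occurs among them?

0

gcd(94, 10) = 2 (Euclid: 94 = 9·10 + 4; 10 = 2·4 + 2; 4 = 2·2 + 0), and 2 | 70.
Extended Euclid: 94·(-2) + 10·(19) = 2. Scale by 35: x₀ = -70.
General solution x = x₀ + 5t; reducing mod 5 gives x = 0 (and y = 7).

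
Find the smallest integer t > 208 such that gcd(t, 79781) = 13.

79781 = 13·6137. Any t with gcd(t, 79781) = 13 is a multiple of 13, say 13s, with s coprime to 6137.
Need s > 208/13, so s ≥ 17. First s ≥ 17 with gcd(s, 6137) = 1 is s = 18. Thus t = 13·18 = 234.

234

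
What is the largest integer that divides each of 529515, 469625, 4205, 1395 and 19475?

529515 = 3² · 5 · 7 · 41²; 469625 = 5³ · 13 · 17²; 4205 = 5 · 29²; 1395 = 3² · 5 · 31; 19475 = 5² · 19 · 41
gcd takes min exponent of each prime: 5 = 5

5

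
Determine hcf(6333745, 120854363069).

Euclid: 120854363069 = 19081·6333745 + 174724; 6333745 = 36·174724 + 43681; 174724 = 4·43681 + 0. Last nonzero remainder: 43681.

43681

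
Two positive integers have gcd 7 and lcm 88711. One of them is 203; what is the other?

Using uv = gcd(u,v)·lcm(u,v) = 7·88711 = 620977, we get v = 620977/203 = 3059.

3059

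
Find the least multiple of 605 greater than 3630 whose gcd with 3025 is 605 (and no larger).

4235

gcd(a, 3025) = 605 forces 605 | a; write a = 605s. Then gcd(605s, 605·5) = 605·gcd(s, 5), so need gcd(s, 5) = 1.
605s > 3630 gives s ≥ 7. The least s ≥ 7 coprime to 5 is 7, so a = 605·7 = 4235.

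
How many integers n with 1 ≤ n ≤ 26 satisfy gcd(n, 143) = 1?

143 = 11·13. Inclusion–exclusion on these primes:
26 − ⌊26/11⌋ − ⌊26/13⌋ + ⌊26/143⌋ = 22

22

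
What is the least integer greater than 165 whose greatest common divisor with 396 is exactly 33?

396 = 33·12. Any m with gcd(m, 396) = 33 is a multiple of 33, say 33s, with s coprime to 12.
Need s > 165/33, so s ≥ 6. First s ≥ 6 with gcd(s, 12) = 1 is s = 7. Thus m = 33·7 = 231.

231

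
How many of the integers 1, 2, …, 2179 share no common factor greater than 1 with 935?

1491

Prime factors of 935: 5, 11, 17. Count integers ≤ 2179 divisible by none of them.
By inclusion–exclusion: 2179 − ⌊2179/5⌋ − ⌊2179/11⌋ − ⌊2179/17⌋ + ⌊2179/55⌋ + ⌊2179/85⌋ + ⌊2179/187⌋ − ⌊2179/935⌋ = 1491.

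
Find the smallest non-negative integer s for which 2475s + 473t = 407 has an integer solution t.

8

Euclid: 2475 = 5·473 + 110; 473 = 4·110 + 33; 110 = 3·33 + 11; 33 = 3·11 + 0 → gcd = 11; 407 = 11·37.
Back-substitution yields 2475·(13) + 473·(-68) = 11, so one solution is s = 13·37 = 481, t = -68·37 = -2516.
Solutions in s differ by 473/11 = 43; the one in [0, 43) is 481 mod 43 = 8.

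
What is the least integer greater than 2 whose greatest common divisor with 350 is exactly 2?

gcd(k, 350) = 2 forces 2 | k; write k = 2s. Then gcd(2s, 2·175) = 2·gcd(s, 175), so need gcd(s, 175) = 1.
2s > 2 gives s ≥ 2. The least s ≥ 2 coprime to 175 is 2, so k = 2·2 = 4.

4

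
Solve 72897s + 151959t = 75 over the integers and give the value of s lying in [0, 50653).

Euclid: 151959 = 2·72897 + 6165; 72897 = 11·6165 + 5082; 6165 = 1·5082 + 1083; 5082 = 4·1083 + 750; 1083 = 1·750 + 333; 750 = 2·333 + 84; 333 = 3·84 + 81; 84 = 1·81 + 3; 81 = 27·3 + 0 → gcd = 3; 75 = 3·25.
Back-substitution yields 72897·(1824) + 151959·(-875) = 3, so one solution is s = 1824·25 = 45600, t = -875·25 = -21875.
Solutions in s differ by 151959/3 = 50653; the one in [0, 50653) is 45600 mod 50653 = 45600.

45600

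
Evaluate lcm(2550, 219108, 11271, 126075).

2550 = 2 · 3 · 5² · 17; 219108 = 2² · 3 · 19 · 31²; 11271 = 3 · 13 · 17²; 126075 = 3 · 5² · 41²
lcm takes max exponent of each prime: 2² · 3 · 5² · 13 · 17² · 19 · 31² · 41² = 34594507470900

34594507470900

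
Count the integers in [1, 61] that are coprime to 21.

21 = 3·7. Inclusion–exclusion on these primes:
61 − ⌊61/3⌋ − ⌊61/7⌋ + ⌊61/21⌋ = 35

35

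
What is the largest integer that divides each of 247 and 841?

247 = 13 · 19
841 = 29²
Common: 1 = 1

1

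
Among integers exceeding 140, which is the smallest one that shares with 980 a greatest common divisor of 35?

980 = 35·28. Any k with gcd(k, 980) = 35 is a multiple of 35, say 35s, with s coprime to 28.
Need s > 140/35, so s ≥ 5. First s ≥ 5 with gcd(s, 28) = 1 is s = 5. Thus k = 35·5 = 175.

175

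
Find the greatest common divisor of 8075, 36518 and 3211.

8075 = 5² · 17 · 19; 36518 = 2 · 19 · 31²; 3211 = 13² · 19
gcd takes min exponent of each prime: 19 = 19

19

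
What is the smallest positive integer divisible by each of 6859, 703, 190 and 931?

124353670

6859 = 19³; 703 = 19 · 37; 190 = 2 · 5 · 19; 931 = 7² · 19
lcm takes max exponent of each prime: 2 · 5 · 7² · 19³ · 37 = 124353670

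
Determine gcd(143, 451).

11

143 = 11 · 13
451 = 11 · 41
Common: 11 = 11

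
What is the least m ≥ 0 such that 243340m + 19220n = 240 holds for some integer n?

224

Euclid: 243340 = 12·19220 + 12700; 19220 = 1·12700 + 6520; 12700 = 1·6520 + 6180; 6520 = 1·6180 + 340; 6180 = 18·340 + 60; 340 = 5·60 + 40; 60 = 1·40 + 20; 40 = 2·20 + 0 → gcd = 20; 240 = 20·12.
Back-substitution yields 243340·(339) + 19220·(-4292) = 20, so one solution is m = 339·12 = 4068, n = -4292·12 = -51504.
Solutions in m differ by 19220/20 = 961; the one in [0, 961) is 4068 mod 961 = 224.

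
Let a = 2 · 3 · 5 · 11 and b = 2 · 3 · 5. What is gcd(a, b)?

30

min exponent per shared prime: 2 · 3 · 5 = 30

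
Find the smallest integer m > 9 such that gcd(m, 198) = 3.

gcd(m, 198) = 3 forces 3 | m; write m = 3s. Then gcd(3s, 3·66) = 3·gcd(s, 66), so need gcd(s, 66) = 1.
3s > 9 gives s ≥ 4. The least s ≥ 4 coprime to 66 is 5, so m = 3·5 = 15.

15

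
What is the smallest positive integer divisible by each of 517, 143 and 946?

517 = 11 · 47; 143 = 11 · 13; 946 = 2 · 11 · 43
lcm takes max exponent of each prime: 2 · 11 · 13 · 43 · 47 = 578006

578006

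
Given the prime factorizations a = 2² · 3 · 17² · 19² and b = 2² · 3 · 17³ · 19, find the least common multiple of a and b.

max exponent per prime: 2² · 3 · 17³ · 19² = 21283116

21283116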